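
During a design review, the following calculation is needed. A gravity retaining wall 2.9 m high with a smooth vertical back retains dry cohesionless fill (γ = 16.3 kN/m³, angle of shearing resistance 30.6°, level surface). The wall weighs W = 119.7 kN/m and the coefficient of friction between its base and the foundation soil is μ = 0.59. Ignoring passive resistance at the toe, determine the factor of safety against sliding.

K_a = tan²(45° − 30.6°/2) = 0.3253.
P_a = ½K_aγH² = 0.5×0.3253×16.3×2.9² = 22.30 kN/m, acting at H/3 = 0.9667 m above the base.
FS_sliding = μW / P_a = 0.59×119.7 / 22.30 = 3.167.

3.17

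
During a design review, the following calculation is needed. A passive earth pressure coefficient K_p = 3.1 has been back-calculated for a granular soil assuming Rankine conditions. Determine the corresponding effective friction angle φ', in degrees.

30.8°

K_p = (1+sin φ)/(1−sin φ) ⇒ sin φ = (K_p − 1)/(K_p + 1) = 0.5122.
φ = arcsin(0.5122) = 30.81°.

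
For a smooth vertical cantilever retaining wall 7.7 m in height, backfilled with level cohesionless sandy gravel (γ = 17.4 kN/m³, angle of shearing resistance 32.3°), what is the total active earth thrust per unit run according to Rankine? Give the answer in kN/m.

K_a = tan²(45° − φ/2) = 0.3035.
P_a = ½ K_a γ H² = 0.5 × 0.3035 × 17.4 × 7.7² = 156.5 kN/m.

157 kN/m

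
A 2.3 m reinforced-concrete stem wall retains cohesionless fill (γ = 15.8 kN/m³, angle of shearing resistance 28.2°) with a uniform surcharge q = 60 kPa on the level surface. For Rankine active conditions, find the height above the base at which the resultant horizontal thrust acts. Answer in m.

K_a = 0.3582.
Triangular part P₁ = ½K_aγH² = 14.97 at H/3 = 0.7667 m; rectangular part P₂ = K_a q H = 49.43 at H/2 = 1.150 m.
ȳ = (P₁·0.7667 + P₂·1.150)/(P₁+P₂) = 1.061 m.

1.06 m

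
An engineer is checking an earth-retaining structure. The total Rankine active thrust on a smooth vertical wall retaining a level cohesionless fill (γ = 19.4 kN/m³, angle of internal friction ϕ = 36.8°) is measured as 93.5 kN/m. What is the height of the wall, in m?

6.20 m

K_a = 0.2508. P_a = ½ K_a γ H² ⇒ H = √(2P_a/(K_a γ)).
H = √(2×93.5/(0.2508×19.4)) = 6.200 m.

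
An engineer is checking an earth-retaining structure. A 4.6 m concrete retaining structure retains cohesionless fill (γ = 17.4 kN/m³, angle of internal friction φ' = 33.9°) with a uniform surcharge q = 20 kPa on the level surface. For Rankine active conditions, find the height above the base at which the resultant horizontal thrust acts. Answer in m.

1.79 m

K_a = 0.2839.
Triangular part P₁ = ½K_aγH² = 52.27 at H/3 = 1.533 m; rectangular part P₂ = K_a q H = 26.12 at H/2 = 2.300 m.
ȳ = (P₁·1.533 + P₂·2.300)/(P₁+P₂) = 1.789 m.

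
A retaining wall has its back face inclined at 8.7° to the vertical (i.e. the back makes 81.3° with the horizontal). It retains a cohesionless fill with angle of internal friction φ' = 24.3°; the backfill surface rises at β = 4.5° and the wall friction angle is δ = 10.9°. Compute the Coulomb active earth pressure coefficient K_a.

0.475

K_a = sin²(α+φ) / [sin²α · sin(α−δ) · (1 + √{sin(φ+δ)sin(φ−β) / (sin(α−δ)sin(α+β))})²].
With α = 81.3°, φ = 24.3°, δ = 10.9°, β = 4.5°: K_a = 0.4755.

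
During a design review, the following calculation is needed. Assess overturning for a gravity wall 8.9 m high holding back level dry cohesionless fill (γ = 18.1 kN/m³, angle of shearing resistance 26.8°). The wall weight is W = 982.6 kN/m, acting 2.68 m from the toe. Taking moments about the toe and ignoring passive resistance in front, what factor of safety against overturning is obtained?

3.27

K_a = tan²(45° − 26.8°/2) = 0.3785.
P_a = ½K_aγH² = 0.5×0.3785×18.1×8.9² = 271.3 kN/m, acting at H/3 = 2.967 m above the base.
Overturning moment M_o = P_a × H/3 = 271.3 × 2.967 = 804.9.
Resisting moment M_r = W × 2.68 = 982.6 × 2.68 = 2633.
FS_overturning = M_r/M_o = 2633/804.9 = 3.272.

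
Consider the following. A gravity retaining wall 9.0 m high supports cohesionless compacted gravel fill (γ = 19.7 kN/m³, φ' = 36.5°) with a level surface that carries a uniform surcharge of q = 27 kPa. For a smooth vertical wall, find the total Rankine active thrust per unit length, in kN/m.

264 kN/m

K_a = tan²(45° − φ/2) = 0.2541.
Soil triangle: ½ K_a γ H² = 0.5×0.2541×19.7×9.0² = 202.7 kN/m.
Surcharge rectangle: K_a q H = 0.2541×27×9.0 = 61.74 kN/m.
Total = 202.7 + 61.74 = 264.4 kN/m.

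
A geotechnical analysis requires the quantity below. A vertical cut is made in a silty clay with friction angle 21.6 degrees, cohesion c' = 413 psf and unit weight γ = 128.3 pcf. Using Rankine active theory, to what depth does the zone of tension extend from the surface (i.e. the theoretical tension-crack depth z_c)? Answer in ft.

K_a = tan²(45° − 21.6°/2) = 0.4619; √K_a = 0.6796.
The active pressure is zero where K_a γ z = 2c√K_a, so z_c = 2c/(γ√K_a) = 2×413/(128.3×0.6796) = 9.473 ft.

9.47 ft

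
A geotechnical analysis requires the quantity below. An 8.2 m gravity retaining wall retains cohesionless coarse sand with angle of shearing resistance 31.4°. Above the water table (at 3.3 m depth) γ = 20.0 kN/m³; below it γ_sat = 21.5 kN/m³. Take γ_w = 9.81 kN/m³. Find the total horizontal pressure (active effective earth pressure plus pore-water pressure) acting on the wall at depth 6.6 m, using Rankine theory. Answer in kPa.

65.3 kPa

K_a = (1 − sin φ)/(1 + sin φ) = 0.3149.
γ' = 21.5 − 9.81 = 11.69 kN/m³.
Effective vertical stress at 6.6 m: σ'_v = 20.0×3.3 + 11.69×3.30 = 104.6 kPa.
σ'_h = K_a σ'_v = 0.3149 × 104.6 = 32.93 kPa; u = γ_w × 3.30 = 32.37 kPa.
Total σ_h = 32.93 + 32.37 = 65.31 kPa.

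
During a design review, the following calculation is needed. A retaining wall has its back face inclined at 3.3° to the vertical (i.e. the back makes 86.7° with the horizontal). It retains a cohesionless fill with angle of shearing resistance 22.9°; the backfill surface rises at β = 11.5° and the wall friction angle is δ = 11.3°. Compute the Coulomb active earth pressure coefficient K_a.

K_a = sin²(α+φ) / [sin²α · sin(α−δ) · (1 + √{sin(φ+δ)sin(φ−β) / (sin(α−δ)sin(α+β))})²].
With α = 86.7°, φ = 22.9°, δ = 11.3°, β = 11.5°: K_a = 0.5120.

0.512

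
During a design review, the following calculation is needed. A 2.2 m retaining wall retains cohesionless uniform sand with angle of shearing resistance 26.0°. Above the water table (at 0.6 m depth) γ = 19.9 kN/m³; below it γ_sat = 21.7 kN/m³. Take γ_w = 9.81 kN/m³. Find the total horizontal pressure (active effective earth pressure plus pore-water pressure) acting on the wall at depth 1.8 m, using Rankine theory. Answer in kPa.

K_a = (1 − sin φ)/(1 + sin φ) = 0.3905.
γ' = 21.7 − 9.81 = 11.89 kN/m³.
Effective vertical stress at 1.8 m: σ'_v = 19.9×0.6 + 11.89×1.20 = 26.21 kPa.
σ'_h = K_a σ'_v = 0.3905 × 26.21 = 10.23 kPa; u = γ_w × 1.20 = 11.77 kPa.
Total σ_h = 10.23 + 11.77 = 22.01 kPa.

22.0 kPa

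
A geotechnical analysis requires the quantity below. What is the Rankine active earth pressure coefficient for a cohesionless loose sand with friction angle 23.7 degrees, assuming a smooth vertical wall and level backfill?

0.427

K_a = (1 − sin φ)/(1 + sin φ) = (1 − sin 23.7°)/(1 + sin 23.7°) = 0.4266.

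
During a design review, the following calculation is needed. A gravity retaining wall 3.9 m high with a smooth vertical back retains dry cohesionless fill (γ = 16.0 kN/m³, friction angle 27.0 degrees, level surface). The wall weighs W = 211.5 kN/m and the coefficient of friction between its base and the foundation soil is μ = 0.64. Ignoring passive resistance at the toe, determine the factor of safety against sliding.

2.96

K_a = tan²(45° − 27.0°/2) = 0.3755.
P_a = ½K_aγH² = 0.5×0.3755×16.0×3.9² = 45.69 kN/m, acting at H/3 = 1.300 m above the base.
FS_sliding = μW / P_a = 0.64×211.5 / 45.69 = 2.962.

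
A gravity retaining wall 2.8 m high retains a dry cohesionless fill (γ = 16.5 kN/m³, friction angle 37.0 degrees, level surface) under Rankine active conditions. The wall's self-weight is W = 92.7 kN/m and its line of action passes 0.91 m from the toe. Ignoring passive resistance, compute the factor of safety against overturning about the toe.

K_a = tan²(45° − 37.0°/2) = 0.2486.
P_a = ½K_aγH² = 0.5×0.2486×16.5×2.8² = 16.08 kN/m, acting at H/3 = 0.9333 m above the base.
Overturning moment M_o = P_a × H/3 = 16.08 × 0.9333 = 15.01.
Resisting moment M_r = W × 0.91 = 92.7 × 0.91 = 84.36.
FS_overturning = M_r/M_o = 84.36/15.01 = 5.621.

5.62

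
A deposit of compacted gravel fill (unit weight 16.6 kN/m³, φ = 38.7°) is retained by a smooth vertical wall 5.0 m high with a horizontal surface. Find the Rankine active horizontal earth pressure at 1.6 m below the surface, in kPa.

6.12 kPa

K_a = (1 − sin φ)/(1 + sin φ) = 0.2306.
σ_h = K_a γ z = 0.2306 × 16.6 × 1.6 = 6.124 kPa.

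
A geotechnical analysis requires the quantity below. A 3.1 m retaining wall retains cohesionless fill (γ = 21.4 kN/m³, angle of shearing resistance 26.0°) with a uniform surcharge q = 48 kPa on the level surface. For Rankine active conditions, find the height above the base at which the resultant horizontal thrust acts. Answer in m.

1.34 m

K_a = 0.3905.
Triangular part P₁ = ½K_aγH² = 40.15 at H/3 = 1.033 m; rectangular part P₂ = K_a q H = 58.10 at H/2 = 1.550 m.
ȳ = (P₁·1.033 + P₂·1.550)/(P₁+P₂) = 1.339 m.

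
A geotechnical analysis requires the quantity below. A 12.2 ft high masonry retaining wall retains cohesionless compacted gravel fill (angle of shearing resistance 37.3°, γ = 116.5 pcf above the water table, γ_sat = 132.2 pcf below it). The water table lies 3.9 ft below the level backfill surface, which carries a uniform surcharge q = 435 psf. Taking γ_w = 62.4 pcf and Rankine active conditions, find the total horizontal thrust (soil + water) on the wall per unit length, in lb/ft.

K_a = tan²(45° − φ/2) = 0.2453.
γ' = 132.2 − 62.4 = 69.80 pcf. h₂ = H − d_w = 8.3 ft.
σ'_h: at surface K_a·q = 106.7; at WT K_a(q+γd_w) = 218.2; at base K_a(q+γd_w+γ'h₂) = 360.3 psf.
P₁ = ½(106.7+218.2)×3.9 = 633.6; P₂ = ½(218.2+360.3)×8.3 = 2401; P_w = ½γ_w h₂² = 2149.
Total = 633.6+2401+2149 = 5184 lb/ft.

5180 lb/ft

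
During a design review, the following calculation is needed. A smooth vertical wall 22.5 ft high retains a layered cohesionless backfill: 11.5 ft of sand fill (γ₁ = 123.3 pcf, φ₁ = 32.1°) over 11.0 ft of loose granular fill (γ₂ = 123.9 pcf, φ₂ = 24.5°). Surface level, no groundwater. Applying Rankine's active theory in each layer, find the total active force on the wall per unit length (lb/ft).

12000 lb/ft

K_a1 = tan²(45°−32.1°/2) = 0.3060; K_a2 = tan²(45°−24.5°/2) = 0.4137.
Layer 1: σ at base = K_a1 γ₁ h₁ = 433.9 psf; P₁ = ½×433.9×11.5 = 2495.
Layer 2: σ_v at top = γ₁h₁ = 1418; σ_h top = K_a2×1418 = 586.7; σ_h base = K_a2×(1418+123.9×11.0) = 1151.
P₂ = ½(586.7+1151)×11.0 = 9555. Total P_a = 2495+9555 = 12050 lb/ft.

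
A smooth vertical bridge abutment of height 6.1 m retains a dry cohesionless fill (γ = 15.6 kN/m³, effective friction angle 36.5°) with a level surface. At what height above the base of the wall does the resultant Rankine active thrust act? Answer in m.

2.03 m

K_a = 0.2541.
The pressure distribution is triangular, so the resultant acts at H/3 above the base = 6.1/3 = 2.033 m.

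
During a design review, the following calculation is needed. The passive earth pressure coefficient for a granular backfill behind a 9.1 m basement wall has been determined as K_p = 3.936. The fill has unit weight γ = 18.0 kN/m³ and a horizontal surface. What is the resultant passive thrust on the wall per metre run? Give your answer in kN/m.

2930 kN/m

P = ½ K_p γ H² = 0.5 × 3.936 × 18.0 × 9.1² = 2933 kN/m.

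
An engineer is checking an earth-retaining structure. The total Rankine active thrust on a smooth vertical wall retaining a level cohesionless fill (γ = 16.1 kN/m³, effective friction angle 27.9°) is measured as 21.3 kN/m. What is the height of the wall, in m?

K_a = 0.3625. P_a = ½ K_a γ H² ⇒ H = √(2P_a/(K_a γ)).
H = √(2×21.3/(0.3625×16.1)) = 2.702 m.

2.70 m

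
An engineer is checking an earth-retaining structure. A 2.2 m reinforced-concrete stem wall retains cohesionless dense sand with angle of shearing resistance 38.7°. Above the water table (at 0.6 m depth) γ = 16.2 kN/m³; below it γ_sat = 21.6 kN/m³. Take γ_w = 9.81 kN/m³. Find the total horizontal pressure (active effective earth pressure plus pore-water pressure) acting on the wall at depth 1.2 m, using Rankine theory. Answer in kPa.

9.76 kPa

K_a = (1 − sin φ)/(1 + sin φ) = 0.2306.
γ' = 21.6 − 9.81 = 11.79 kN/m³.
Effective vertical stress at 1.2 m: σ'_v = 16.2×0.6 + 11.79×0.600 = 16.79 kPa.
σ'_h = K_a σ'_v = 0.2306 × 16.79 = 3.872 kPa; u = γ_w × 0.600 = 5.886 kPa.
Total σ_h = 3.872 + 5.886 = 9.758 kPa.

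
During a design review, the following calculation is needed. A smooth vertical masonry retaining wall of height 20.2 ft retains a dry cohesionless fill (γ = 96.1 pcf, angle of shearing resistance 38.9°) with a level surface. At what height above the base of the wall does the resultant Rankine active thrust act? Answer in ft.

6.73 ft

K_a = 0.2285.
The pressure distribution is triangular, so the resultant acts at H/3 above the base = 20.2/3 = 6.733 ft.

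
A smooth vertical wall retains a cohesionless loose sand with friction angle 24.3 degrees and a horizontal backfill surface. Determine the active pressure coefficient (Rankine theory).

K_a = tan²(45° − φ/2) = tan²(32.85°) = 0.4169.

0.417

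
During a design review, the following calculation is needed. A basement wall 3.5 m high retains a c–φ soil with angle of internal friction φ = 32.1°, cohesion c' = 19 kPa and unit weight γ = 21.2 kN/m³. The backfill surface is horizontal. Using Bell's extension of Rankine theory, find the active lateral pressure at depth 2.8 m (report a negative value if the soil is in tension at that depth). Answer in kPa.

-2.86 kPa

K_a = (1 − sin φ)/(1 + sin φ) = 0.3060.
σ_a = K_a γ z − 2c√K_a = 0.3060×21.2×2.8 − 2×19×0.5532 = -2.857 kPa.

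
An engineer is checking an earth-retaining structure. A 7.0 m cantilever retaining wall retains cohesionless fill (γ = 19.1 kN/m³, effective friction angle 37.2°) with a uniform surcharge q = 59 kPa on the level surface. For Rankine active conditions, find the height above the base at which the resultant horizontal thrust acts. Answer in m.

K_a = 0.2464.
Triangular part P₁ = ½K_aγH² = 115.3 at H/3 = 2.333 m; rectangular part P₂ = K_a q H = 101.8 at H/2 = 3.500 m.
ȳ = (P₁·2.333 + P₂·3.500)/(P₁+P₂) = 2.880 m.

2.88 m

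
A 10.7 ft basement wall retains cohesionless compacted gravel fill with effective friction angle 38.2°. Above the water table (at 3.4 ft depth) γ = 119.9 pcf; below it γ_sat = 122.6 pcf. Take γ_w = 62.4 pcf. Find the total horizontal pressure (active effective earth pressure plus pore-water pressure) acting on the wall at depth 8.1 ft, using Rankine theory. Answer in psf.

456 psf

K_a = (1 − sin φ)/(1 + sin φ) = 0.2358.
γ' = 122.6 − 62.4 = 60.20 pcf.
Effective vertical stress at 8.1 ft: σ'_v = 119.9×3.4 + 60.20×4.70 = 690.6 psf.
σ'_h = K_a σ'_v = 0.2358 × 690.6 = 162.8 psf; u = γ_w × 4.70 = 293.3 psf.
Total σ_h = 162.8 + 293.3 = 456.1 psf.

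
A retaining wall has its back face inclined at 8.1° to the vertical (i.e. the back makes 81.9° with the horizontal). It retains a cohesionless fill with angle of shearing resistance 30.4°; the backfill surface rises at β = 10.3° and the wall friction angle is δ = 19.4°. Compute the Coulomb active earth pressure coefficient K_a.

K_a = sin²(α+φ) / [sin²α · sin(α−δ) · (1 + √{sin(φ+δ)sin(φ−β) / (sin(α−δ)sin(α+β))})²].
With α = 81.9°, φ = 30.4°, δ = 19.4°, β = 10.3°: K_a = 0.4129.

0.413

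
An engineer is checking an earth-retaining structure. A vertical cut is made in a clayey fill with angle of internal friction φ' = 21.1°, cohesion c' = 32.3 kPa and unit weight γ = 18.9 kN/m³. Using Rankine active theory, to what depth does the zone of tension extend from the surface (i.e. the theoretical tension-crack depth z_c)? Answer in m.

K_a = tan²(45° − 21.1°/2) = 0.4706; √K_a = 0.6860.
The active pressure is zero where K_a γ z = 2c√K_a, so z_c = 2c/(γ√K_a) = 2×32.3/(18.9×0.6860) = 4.983 m.

4.98 m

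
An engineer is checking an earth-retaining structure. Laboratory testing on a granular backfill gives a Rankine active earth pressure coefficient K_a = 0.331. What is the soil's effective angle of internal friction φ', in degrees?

K_a = tan²(45° − φ/2) ⇒ 45° − φ/2 = arctan(√0.331) = 29.91°.
φ = 2(45° − 29.91°) = 30.17°.

30.2°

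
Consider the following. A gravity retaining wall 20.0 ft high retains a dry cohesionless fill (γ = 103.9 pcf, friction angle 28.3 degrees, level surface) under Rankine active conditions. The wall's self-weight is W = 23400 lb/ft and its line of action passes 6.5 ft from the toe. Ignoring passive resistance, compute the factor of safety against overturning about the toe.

K_a = tan²(45° − 28.3°/2) = 0.3568.
P_a = ½K_aγH² = 0.5×0.3568×103.9×20.0² = 7414 lb/ft, acting at H/3 = 6.667 ft above the base.
Overturning moment M_o = P_a × H/3 = 7414 × 6.667 = 49420.
Resisting moment M_r = W × 6.5 = 23400 × 6.5 = 152100.
FS_overturning = M_r/M_o = 152100/49420 = 3.077.

3.08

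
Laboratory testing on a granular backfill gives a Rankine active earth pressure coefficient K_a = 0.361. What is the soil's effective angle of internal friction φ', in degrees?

K_a = tan²(45° − φ/2) ⇒ 45° − φ/2 = arctan(√0.361) = 31.00°.
φ = 2(45° − 31.00°) = 28.00°.

28.0°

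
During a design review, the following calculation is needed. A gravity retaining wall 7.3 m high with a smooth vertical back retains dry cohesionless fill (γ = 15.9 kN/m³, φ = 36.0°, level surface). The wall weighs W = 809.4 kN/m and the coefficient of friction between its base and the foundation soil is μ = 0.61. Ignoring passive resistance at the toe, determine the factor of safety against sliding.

K_a = tan²(45° − 36.0°/2) = 0.2596.
P_a = ½K_aγH² = 0.5×0.2596×15.9×7.3² = 110.0 kN/m, acting at H/3 = 2.433 m above the base.
FS_sliding = μW / P_a = 0.61×809.4 / 110.0 = 4.489.

4.49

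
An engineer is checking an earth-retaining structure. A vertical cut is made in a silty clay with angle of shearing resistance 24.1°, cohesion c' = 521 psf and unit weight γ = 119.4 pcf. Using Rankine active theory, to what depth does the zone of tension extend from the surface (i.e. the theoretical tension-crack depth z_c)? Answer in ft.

K_a = tan²(45° − 24.1°/2) = 0.4201; √K_a = 0.6482.
The active pressure is zero where K_a γ z = 2c√K_a, so z_c = 2c/(γ√K_a) = 2×521/(119.4×0.6482) = 13.46 ft.

13.5 ft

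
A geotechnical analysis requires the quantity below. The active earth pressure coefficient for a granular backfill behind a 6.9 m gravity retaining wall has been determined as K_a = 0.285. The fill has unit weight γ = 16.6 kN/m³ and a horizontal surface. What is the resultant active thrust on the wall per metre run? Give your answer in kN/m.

P = ½ K_a γ H² = 0.5 × 0.285 × 16.6 × 6.9² = 112.6 kN/m.

113 kN/m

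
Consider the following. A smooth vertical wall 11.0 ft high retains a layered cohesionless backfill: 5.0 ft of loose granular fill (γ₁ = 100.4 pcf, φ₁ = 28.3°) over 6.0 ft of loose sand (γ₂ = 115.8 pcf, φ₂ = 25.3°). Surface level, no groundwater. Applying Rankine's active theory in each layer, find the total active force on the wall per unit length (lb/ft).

K_a1 = tan²(45°−28.3°/2) = 0.3568; K_a2 = tan²(45°−25.3°/2) = 0.4012.
Layer 1: σ at base = K_a1 γ₁ h₁ = 179.1 psf; P₁ = ½×179.1×5.0 = 447.7.
Layer 2: σ_v at top = γ₁h₁ = 502.0; σ_h top = K_a2×502.0 = 201.4; σ_h base = K_a2×(502.0+115.8×6.0) = 480.1.
P₂ = ½(201.4+480.1)×6.0 = 2045. Total P_a = 447.7+2045 = 2492 lb/ft.

2490 lb/ft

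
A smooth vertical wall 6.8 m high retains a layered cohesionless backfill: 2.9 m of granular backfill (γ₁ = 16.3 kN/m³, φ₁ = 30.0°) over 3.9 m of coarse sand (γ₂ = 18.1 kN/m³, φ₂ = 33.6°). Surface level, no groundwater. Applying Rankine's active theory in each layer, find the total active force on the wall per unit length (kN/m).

115 kN/m

K_a1 = tan²(45°−30.0°/2) = 0.3333; K_a2 = tan²(45°−33.6°/2) = 0.2875.
Layer 1: σ at base = K_a1 γ₁ h₁ = 15.76 kPa; P₁ = ½×15.76×2.9 = 22.85.
Layer 2: σ_v at top = γ₁h₁ = 47.27; σ_h top = K_a2×47.27 = 13.59; σ_h base = K_a2×(47.27+18.1×3.9) = 33.89.
P₂ = ½(13.59+33.89)×3.9 = 92.58. Total P_a = 22.85+92.58 = 115.4 kN/m.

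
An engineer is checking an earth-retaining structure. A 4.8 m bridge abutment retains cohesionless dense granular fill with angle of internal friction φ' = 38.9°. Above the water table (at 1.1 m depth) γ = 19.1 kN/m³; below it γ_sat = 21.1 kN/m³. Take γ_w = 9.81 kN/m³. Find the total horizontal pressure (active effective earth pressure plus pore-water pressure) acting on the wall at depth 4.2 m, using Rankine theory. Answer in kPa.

K_a = (1 − sin φ)/(1 + sin φ) = 0.2285.
γ' = 21.1 − 9.81 = 11.29 kN/m³.
Effective vertical stress at 4.2 m: σ'_v = 19.1×1.1 + 11.29×3.10 = 56.01 kPa.
σ'_h = K_a σ'_v = 0.2285 × 56.01 = 12.80 kPa; u = γ_w × 3.10 = 30.41 kPa.
Total σ_h = 12.80 + 30.41 = 43.21 kPa.

43.2 kPa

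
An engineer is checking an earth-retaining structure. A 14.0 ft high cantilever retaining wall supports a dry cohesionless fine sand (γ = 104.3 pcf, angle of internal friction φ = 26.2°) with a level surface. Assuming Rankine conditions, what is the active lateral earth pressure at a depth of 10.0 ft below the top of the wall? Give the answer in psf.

404 psf

K_a = (1 − sin φ)/(1 + sin φ) = 0.3874.
σ_h = K_a γ z = 0.3874 × 104.3 × 10.0 = 404.1 psf.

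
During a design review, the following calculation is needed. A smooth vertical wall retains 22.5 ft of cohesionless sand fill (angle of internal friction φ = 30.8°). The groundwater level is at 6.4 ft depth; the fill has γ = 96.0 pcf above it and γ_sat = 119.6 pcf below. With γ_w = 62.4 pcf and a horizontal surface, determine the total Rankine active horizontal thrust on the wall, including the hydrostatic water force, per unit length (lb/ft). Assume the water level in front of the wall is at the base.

14300 lb/ft

K_a = tan²(45° − φ/2) = 0.3227.
γ' = 119.6 − 62.4 = 57.20 pcf. Depth below WT = 16.1 ft.
σ'_h at WT = K_a γ d_w = 198.3 psf; at base = 198.3 + K_a γ' × 16.1 = 495.5 psf.
P₁ (0–6.4 ft) = ½×198.3×6.4 = 634.5. P₂ (6.4–22.5 ft) = ½(198.3+495.5)×16.1 = 5585.
P_w = ½ γ_w h₂² = 0.5×62.4×16.1² = 8087. Total = 634.5+5585+8087 = 14310 lb/ft.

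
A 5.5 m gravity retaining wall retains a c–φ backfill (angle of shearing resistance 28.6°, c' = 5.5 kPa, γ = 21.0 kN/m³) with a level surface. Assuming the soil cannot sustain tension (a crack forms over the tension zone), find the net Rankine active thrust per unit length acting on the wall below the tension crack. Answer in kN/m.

K_a = 0.3525; √K_a = 0.5938.
Tension-crack depth z_c = 2c/(γ√K_a) = 2×5.5/(21.0×0.5938) = 0.8822 m.
σ_a at base = K_a γ H − 2c√K_a = 0.3525×21.0×5.5 − 2×5.5×0.5938 = 34.19 kPa.
P_a = ½ × 34.19 × (H − z_c) = 0.5×34.19×4.618 = 78.94 kN/m.

78.9 kN/m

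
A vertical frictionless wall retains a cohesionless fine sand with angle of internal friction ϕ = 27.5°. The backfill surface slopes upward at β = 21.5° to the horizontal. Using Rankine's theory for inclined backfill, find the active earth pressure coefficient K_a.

0.499

K_a = cos β · (cos β − √(cos²β − cos²φ)) / (cos β + √(cos²β − cos²φ)).
cos β = 0.9304, cos φ = 0.8870, √(cos²β − cos²φ) = 0.2809.
K_a = 0.9304 × (0.9304 − 0.2809)/(0.9304 + 0.2809) = 0.4989.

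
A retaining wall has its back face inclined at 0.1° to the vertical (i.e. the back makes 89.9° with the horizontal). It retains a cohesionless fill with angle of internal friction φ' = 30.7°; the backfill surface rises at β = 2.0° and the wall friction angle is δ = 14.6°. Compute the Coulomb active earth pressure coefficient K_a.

0.301

K_a = sin²(α+φ) / [sin²α · sin(α−δ) · (1 + √{sin(φ+δ)sin(φ−β) / (sin(α−δ)sin(α+β))})²].
With α = 89.9°, φ = 30.7°, δ = 14.6°, β = 2.0°: K_a = 0.3014.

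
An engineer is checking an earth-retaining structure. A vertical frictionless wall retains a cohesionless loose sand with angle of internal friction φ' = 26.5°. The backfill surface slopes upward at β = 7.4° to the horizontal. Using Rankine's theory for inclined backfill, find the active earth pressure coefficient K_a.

0.395

K_a = cos β · (cos β − √(cos²β − cos²φ)) / (cos β + √(cos²β − cos²φ)).
cos β = 0.9917, cos φ = 0.8949, √(cos²β − cos²φ) = 0.4272.
K_a = 0.9917 × (0.9917 − 0.4272)/(0.9917 + 0.4272) = 0.3945.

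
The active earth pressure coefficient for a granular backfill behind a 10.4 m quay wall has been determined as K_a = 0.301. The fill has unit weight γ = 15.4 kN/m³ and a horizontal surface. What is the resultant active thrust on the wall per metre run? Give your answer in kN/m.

251 kN/m

P = ½ K_a γ H² = 0.5 × 0.301 × 15.4 × 10.4² = 250.7 kN/m.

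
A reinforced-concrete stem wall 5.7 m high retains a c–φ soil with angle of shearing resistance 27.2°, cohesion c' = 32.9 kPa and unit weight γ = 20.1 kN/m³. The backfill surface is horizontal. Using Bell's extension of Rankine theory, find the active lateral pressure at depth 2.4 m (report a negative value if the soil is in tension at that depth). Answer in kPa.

K_a = (1 − sin φ)/(1 + sin φ) = 0.3726.
σ_a = K_a γ z − 2c√K_a = 0.3726×20.1×2.4 − 2×32.9×0.6104 = -22.19 kPa.

-22.2 kPa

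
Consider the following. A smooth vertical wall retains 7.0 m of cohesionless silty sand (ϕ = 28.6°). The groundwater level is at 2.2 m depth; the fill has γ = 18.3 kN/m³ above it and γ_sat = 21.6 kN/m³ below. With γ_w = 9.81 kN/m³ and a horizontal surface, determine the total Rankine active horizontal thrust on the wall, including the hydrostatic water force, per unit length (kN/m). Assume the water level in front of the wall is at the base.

K_a = tan²(45° − φ/2) = 0.3525.
γ' = 21.6 − 9.81 = 11.79 kN/m³. Depth below WT = 4.8 m.
σ'_h at WT = K_a γ d_w = 14.19 kPa; at base = 14.19 + K_a γ' × 4.8 = 34.14 kPa.
P₁ (0–2.2 m) = ½×14.19×2.2 = 15.61. P₂ (2.2–7.0 m) = ½(14.19+34.14)×4.8 = 116.0.
P_w = ½ γ_w h₂² = 0.5×9.81×4.8² = 113.0. Total = 15.61+116.0+113.0 = 244.6 kN/m.

245 kN/m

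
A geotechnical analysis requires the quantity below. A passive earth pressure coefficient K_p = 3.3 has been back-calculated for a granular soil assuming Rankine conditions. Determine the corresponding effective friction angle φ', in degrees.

K_p = (1+sin φ)/(1−sin φ) ⇒ sin φ = (K_p − 1)/(K_p + 1) = 0.5349.
φ = arcsin(0.5349) = 32.34°.

32.3°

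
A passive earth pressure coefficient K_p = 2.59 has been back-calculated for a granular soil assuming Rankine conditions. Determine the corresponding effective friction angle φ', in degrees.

26.3°

K_p = (1+sin φ)/(1−sin φ) ⇒ sin φ = (K_p − 1)/(K_p + 1) = 0.4429.
φ = arcsin(0.4429) = 26.29°.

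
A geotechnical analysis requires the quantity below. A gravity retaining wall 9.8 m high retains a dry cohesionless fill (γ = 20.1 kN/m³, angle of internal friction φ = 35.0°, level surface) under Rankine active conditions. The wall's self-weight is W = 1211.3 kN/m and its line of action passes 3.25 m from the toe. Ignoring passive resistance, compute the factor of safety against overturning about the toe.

K_a = tan²(45° − 35.0°/2) = 0.2710.
P_a = ½K_aγH² = 0.5×0.2710×20.1×9.8² = 261.6 kN/m, acting at H/3 = 3.267 m above the base.
Overturning moment M_o = P_a × H/3 = 261.6 × 3.267 = 854.4.
Resisting moment M_r = W × 3.25 = 1211.3 × 3.25 = 3937.
FS_overturning = M_r/M_o = 3937/854.4 = 4.607.

4.61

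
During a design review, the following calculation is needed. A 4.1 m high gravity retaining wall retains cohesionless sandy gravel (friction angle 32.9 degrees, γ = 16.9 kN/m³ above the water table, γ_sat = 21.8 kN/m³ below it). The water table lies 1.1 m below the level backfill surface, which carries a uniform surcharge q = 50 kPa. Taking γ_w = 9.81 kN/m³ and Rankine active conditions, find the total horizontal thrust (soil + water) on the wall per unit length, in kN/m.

K_a = tan²(45° − φ/2) = 0.2960.
γ' = 21.8 − 9.81 = 11.99 kN/m³. h₂ = H − d_w = 3.0 m.
σ'_h: at surface K_a·q = 14.80; at WT K_a(q+γd_w) = 20.30; at base K_a(q+γd_w+γ'h₂) = 30.95 kPa.
P₁ = ½(14.80+20.30)×1.1 = 19.31; P₂ = ½(20.30+30.95)×3.0 = 76.89; P_w = ½γ_w h₂² = 44.14.
Total = 19.31+76.89+44.14 = 140.3 kN/m.

140 kN/m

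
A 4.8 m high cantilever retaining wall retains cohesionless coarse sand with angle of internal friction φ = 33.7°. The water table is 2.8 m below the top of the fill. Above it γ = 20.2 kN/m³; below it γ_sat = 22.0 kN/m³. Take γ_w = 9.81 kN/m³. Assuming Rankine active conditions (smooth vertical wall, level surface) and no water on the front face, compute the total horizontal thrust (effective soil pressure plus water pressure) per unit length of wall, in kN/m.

81.7 kN/m

K_a = tan²(45° − φ/2) = 0.2863.
γ' = 22.0 − 9.81 = 12.19 kN/m³. Depth below WT = 2.0 m.
σ'_h at WT = K_a γ d_w = 16.19 kPa; at base = 16.19 + K_a γ' × 2.0 = 23.17 kPa.
P₁ (0–2.8 m) = ½×16.19×2.8 = 22.67. P₂ (2.8–4.8 m) = ½(16.19+23.17)×2.0 = 39.37.
P_w = ½ γ_w h₂² = 0.5×9.81×2.0² = 19.62. Total = 22.67+39.37+19.62 = 81.66 kN/m.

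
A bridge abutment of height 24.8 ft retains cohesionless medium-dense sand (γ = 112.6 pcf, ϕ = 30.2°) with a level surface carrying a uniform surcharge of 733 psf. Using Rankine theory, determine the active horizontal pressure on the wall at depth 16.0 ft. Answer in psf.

838 psf

K_a = (1 − sin φ)/(1 + sin φ) = 0.3307.
σ_v = γz + q = 112.6 × 16.0 + 733 = 2535 psf.
σ_h = K_a σ_v = 0.3307 × 2535 = 838.1 psf.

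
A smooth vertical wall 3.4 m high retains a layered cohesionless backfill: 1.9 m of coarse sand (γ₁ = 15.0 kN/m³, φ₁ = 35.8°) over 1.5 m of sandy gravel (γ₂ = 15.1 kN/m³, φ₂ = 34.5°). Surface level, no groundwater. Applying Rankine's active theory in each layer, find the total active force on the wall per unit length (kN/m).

K_a1 = tan²(45°−35.8°/2) = 0.2619; K_a2 = tan²(45°−34.5°/2) = 0.2768.
Layer 1: σ at base = K_a1 γ₁ h₁ = 7.463 kPa; P₁ = ½×7.463×1.9 = 7.090.
Layer 2: σ_v at top = γ₁h₁ = 28.50; σ_h top = K_a2×28.50 = 7.889; σ_h base = K_a2×(28.50+15.1×1.5) = 14.16.
P₂ = ½(7.889+14.16)×1.5 = 16.54. Total P_a = 7.090+16.54 = 23.63 kN/m.

23.6 kN/m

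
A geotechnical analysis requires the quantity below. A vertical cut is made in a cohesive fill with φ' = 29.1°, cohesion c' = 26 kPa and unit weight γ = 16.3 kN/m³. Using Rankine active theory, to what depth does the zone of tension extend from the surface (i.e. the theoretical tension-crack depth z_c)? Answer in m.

K_a = tan²(45° − 29.1°/2) = 0.3456; √K_a = 0.5879.
The active pressure is zero where K_a γ z = 2c√K_a, so z_c = 2c/(γ√K_a) = 2×26/(16.3×0.5879) = 5.427 m.

5.43 m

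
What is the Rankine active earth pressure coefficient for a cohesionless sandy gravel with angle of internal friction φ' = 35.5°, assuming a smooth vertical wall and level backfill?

K_a = tan²(45° − φ/2) = tan²(27.25°) = 0.2653.

0.265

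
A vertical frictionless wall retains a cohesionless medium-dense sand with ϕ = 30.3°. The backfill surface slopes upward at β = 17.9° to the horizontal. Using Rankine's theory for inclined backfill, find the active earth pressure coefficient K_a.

K_a = cos β · (cos β − √(cos²β − cos²φ)) / (cos β + √(cos²β − cos²φ)).
cos β = 0.9516, cos φ = 0.8634, √(cos²β − cos²φ) = 0.4001.
K_a = 0.9516 × (0.9516 − 0.4001)/(0.9516 + 0.4001) = 0.3883.

0.388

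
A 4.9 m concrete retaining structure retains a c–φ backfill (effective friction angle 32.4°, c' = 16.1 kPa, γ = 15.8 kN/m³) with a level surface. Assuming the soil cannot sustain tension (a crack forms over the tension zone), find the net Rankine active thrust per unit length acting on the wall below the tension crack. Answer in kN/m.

K_a = 0.3022; √K_a = 0.5498.
Tension-crack depth z_c = 2c/(γ√K_a) = 2×16.1/(15.8×0.5498) = 3.707 m.
σ_a at base = K_a γ H − 2c√K_a = 0.3022×15.8×4.9 − 2×16.1×0.5498 = 5.697 kPa.
P_a = ½ × 5.697 × (H − z_c) = 0.5×5.697×1.193 = 3.398 kN/m.

3.40 kN/m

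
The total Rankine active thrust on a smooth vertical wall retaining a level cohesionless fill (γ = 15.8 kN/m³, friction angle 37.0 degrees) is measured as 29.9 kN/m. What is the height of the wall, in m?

K_a = 0.2486. P_a = ½ K_a γ H² ⇒ H = √(2P_a/(K_a γ)).
H = √(2×29.9/(0.2486×15.8)) = 3.902 m.

3.90 m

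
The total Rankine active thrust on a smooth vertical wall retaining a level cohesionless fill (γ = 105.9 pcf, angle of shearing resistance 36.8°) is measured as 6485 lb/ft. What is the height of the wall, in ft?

K_a = 0.2508. P_a = ½ K_a γ H² ⇒ H = √(2P_a/(K_a γ)).
H = √(2×6485/(0.2508×105.9)) = 22.10 ft.

22.1 ft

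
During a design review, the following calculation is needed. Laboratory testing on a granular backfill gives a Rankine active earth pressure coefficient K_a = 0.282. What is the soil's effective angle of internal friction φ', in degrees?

K_a = tan²(45° − φ/2) ⇒ 45° − φ/2 = arctan(√0.282) = 27.97°.
φ = 2(45° − 27.97°) = 34.06°.

34.1°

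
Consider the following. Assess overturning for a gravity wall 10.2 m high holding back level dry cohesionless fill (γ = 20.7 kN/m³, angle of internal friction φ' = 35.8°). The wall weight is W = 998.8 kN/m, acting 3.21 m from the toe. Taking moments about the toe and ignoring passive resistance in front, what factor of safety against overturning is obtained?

3.34

K_a = tan²(45° − 35.8°/2) = 0.2619.
P_a = ½K_aγH² = 0.5×0.2619×20.7×10.2² = 282.0 kN/m, acting at H/3 = 3.400 m above the base.
Overturning moment M_o = P_a × H/3 = 282.0 × 3.400 = 958.7.
Resisting moment M_r = W × 3.21 = 998.8 × 3.21 = 3206.
FS_overturning = M_r/M_o = 3206/958.7 = 3.344.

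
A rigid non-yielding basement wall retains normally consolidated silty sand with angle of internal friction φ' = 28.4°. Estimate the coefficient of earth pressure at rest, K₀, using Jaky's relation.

0.524

K₀ = 1 − sin φ' = 1 − sin 28.4° = 0.5244.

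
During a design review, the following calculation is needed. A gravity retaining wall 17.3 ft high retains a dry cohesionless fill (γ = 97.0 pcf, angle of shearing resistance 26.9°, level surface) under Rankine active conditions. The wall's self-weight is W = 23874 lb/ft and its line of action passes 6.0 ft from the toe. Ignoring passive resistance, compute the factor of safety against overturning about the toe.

K_a = tan²(45° − 26.9°/2) = 0.3770.
P_a = ½K_aγH² = 0.5×0.3770×97.0×17.3² = 5472 lb/ft, acting at H/3 = 5.767 ft above the base.
Overturning moment M_o = P_a × H/3 = 5472 × 5.767 = 31560.
Resisting moment M_r = W × 6.0 = 23874 × 6.0 = 143200.
FS_overturning = M_r/M_o = 143200/31560 = 4.539.

4.54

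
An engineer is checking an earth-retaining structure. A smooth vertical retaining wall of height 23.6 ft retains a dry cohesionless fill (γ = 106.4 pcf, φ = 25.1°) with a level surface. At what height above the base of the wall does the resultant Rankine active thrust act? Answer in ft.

7.87 ft

K_a = 0.4043.
The pressure distribution is triangular, so the resultant acts at H/3 above the base = 23.6/3 = 7.867 ft.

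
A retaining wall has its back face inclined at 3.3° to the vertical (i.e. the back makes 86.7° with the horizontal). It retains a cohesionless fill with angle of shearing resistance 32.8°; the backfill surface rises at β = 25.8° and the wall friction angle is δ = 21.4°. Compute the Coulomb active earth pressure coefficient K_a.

K_a = sin²(α+φ) / [sin²α · sin(α−δ) · (1 + √{sin(φ+δ)sin(φ−β) / (sin(α−δ)sin(α+β))})²].
With α = 86.7°, φ = 32.8°, δ = 21.4°, β = 25.8°: K_a = 0.4637.

0.464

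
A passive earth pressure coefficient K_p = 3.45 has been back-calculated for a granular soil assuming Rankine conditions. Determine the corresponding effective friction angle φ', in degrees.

33.4°

K_p = (1+sin φ)/(1−sin φ) ⇒ sin φ = (K_p − 1)/(K_p + 1) = 0.5506.
φ = arcsin(0.5506) = 33.41°.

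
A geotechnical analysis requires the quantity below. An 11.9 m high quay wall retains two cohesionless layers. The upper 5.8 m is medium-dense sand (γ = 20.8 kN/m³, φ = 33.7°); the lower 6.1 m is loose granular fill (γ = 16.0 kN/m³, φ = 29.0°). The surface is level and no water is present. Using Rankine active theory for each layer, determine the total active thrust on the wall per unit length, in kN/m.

K_a1 = tan²(45°−33.7°/2) = 0.2863; K_a2 = tan²(45°−29.0°/2) = 0.3470.
Layer 1: σ at base = K_a1 γ₁ h₁ = 34.54 kPa; P₁ = ½×34.54×5.8 = 100.2.
Layer 2: σ_v at top = γ₁h₁ = 120.6; σ_h top = K_a2×120.6 = 41.86; σ_h base = K_a2×(120.6+16.0×6.1) = 75.72.
P₂ = ½(41.86+75.72)×6.1 = 358.6. Total P_a = 100.2+358.6 = 458.8 kN/m.

459 kN/m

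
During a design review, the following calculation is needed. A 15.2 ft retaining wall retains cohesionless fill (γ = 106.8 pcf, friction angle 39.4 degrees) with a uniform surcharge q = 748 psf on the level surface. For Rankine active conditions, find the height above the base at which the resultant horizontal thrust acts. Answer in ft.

K_a = 0.2234.
Triangular part P₁ = ½K_aγH² = 2757 at H/3 = 5.067 ft; rectangular part P₂ = K_a q H = 2540 at H/2 = 7.600 ft.
ȳ = (P₁·5.067 + P₂·7.600)/(P₁+P₂) = 6.282 ft.

6.28 ft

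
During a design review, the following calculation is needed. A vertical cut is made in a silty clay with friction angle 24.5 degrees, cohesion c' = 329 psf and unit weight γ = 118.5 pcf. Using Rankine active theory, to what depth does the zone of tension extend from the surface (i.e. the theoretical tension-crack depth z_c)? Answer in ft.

K_a = tan²(45° − 24.5°/2) = 0.4137; √K_a = 0.6432.
The active pressure is zero where K_a γ z = 2c√K_a, so z_c = 2c/(γ√K_a) = 2×329/(118.5×0.6432) = 8.633 ft.

8.63 ft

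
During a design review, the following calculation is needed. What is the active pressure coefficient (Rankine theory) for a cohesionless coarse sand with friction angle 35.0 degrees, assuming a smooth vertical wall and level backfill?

0.271

K_a = tan²(45° − φ/2) = tan²(27.50°) = 0.2710.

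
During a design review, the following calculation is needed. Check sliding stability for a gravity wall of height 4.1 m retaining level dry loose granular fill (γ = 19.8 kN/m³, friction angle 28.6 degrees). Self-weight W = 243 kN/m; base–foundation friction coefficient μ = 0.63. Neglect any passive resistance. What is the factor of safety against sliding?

2.61

K_a = tan²(45° − 28.6°/2) = 0.3525.
P_a = ½K_aγH² = 0.5×0.3525×19.8×4.1² = 58.67 kN/m, acting at H/3 = 1.367 m above the base.
FS_sliding = μW / P_a = 0.63×243 / 58.67 = 2.609.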